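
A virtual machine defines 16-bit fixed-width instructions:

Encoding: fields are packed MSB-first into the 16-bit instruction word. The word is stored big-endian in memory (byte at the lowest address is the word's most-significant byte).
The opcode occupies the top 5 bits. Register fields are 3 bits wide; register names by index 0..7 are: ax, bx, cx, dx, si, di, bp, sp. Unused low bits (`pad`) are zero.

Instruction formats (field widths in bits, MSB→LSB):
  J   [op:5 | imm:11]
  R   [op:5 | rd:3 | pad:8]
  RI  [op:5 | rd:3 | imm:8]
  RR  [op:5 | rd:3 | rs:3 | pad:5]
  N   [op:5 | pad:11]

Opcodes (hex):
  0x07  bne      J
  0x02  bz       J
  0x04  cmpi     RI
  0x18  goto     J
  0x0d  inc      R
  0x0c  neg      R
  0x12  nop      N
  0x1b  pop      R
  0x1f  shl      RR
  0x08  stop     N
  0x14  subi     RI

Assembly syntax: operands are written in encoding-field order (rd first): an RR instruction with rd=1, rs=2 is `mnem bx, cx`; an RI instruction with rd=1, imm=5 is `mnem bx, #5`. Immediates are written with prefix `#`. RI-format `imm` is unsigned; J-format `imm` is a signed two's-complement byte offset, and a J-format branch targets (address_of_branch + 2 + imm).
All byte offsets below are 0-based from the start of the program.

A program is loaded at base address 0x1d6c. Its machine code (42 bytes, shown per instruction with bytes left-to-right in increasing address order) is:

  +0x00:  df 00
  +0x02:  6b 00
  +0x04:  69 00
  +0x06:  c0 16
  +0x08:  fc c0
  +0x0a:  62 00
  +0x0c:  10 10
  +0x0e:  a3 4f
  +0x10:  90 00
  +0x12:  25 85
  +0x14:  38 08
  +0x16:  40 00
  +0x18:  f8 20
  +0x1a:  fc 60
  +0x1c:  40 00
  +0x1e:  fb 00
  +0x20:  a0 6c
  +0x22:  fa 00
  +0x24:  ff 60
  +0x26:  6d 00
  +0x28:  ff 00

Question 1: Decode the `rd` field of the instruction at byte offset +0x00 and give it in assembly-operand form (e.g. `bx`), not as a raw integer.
sp

[00] df 00 → 0xdf00
  opcode bits[15:11]=0x1b: pop/R
  rd@[10:8]=0x7 ⇒ sp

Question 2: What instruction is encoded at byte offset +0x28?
shl sp, ax

@+28  big-endian(ff 00) = 0xff00
  opcode bits[15:11]=0x1f: shl/RR
  rd@[10:8]=0x7 ⇒ sp
  rs@[7:5]=0x0 ⇒ ax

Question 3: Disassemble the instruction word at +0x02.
inc dx

+0x02: 6b 00 ⇒ word 0x6b00 (big)
  opcode bits[15:11]=0xd: inc/R
  [10:8] rd=3 = dx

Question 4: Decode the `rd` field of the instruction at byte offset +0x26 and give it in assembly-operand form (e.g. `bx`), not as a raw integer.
+0x26: 6d 00 ⇒ word 0x6d00 (big)
  op=0x6d00>>11=0xd ⇒ inc (R)
  [10:8] rd=5 = di

di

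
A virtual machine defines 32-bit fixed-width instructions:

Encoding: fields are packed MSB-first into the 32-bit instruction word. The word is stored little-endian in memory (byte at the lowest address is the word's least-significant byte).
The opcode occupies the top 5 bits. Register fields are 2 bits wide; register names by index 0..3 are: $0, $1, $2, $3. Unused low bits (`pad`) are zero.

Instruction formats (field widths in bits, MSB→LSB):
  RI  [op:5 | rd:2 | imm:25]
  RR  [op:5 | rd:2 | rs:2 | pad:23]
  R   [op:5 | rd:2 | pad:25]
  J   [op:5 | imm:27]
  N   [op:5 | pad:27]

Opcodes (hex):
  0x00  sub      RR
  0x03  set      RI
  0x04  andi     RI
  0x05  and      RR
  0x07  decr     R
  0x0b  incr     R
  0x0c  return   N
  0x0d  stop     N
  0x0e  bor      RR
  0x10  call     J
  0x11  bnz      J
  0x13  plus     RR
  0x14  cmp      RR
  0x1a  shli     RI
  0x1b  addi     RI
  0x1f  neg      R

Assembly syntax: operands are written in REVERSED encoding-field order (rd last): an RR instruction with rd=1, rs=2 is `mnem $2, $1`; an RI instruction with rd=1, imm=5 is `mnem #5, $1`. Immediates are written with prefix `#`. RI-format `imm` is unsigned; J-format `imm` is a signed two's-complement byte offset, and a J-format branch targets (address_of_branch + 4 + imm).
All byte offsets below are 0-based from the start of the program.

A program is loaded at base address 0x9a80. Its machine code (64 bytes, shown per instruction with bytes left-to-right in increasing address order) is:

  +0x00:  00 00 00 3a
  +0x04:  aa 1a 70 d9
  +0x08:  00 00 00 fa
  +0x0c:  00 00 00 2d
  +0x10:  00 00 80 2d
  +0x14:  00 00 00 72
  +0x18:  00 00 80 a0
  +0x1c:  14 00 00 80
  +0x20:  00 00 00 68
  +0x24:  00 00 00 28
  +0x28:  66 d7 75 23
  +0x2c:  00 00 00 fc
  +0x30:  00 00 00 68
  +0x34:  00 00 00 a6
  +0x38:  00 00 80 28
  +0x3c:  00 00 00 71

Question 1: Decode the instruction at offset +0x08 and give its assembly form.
@+08  little-endian(00 00 00 fa) = 0xfa000000
  opcode bits[31:27]=0x1f: neg/R
  rd: (w>>25)&0x3=0x1 → $1

neg $1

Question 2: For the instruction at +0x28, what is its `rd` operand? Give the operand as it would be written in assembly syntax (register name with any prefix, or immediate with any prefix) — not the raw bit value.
+0x28: 66 d7 75 23 ⇒ word 0x2375d766 (little)
  op=0x2375d766>>27=0x4 ⇒ andi (RI)
  [26:25] rd=1 = $1
  [24:0] imm=24500070 = #24500070

$1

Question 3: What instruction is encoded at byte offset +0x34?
cmp $0, $3

[34] 00 00 00 a6 → 0xa6000000
  op=0xa6000000>>27=0x14 ⇒ cmp (RR)
  rd@[26:25]=0x3 ⇒ $3
  rs@[24:23]=0x0 ⇒ $0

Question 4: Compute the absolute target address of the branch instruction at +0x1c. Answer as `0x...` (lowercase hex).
[1c] 14 00 00 80 → 0x80000014
  top 5b → 0x10 → call [J]
  [26:0] imm=20 = #20
  target = base 0x9a80 + off 0x1c + 4 + imm 20 = 0x9ab4

0x9ab4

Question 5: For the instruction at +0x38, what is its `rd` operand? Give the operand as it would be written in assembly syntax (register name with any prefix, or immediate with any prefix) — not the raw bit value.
[38] 00 00 80 28 → 0x28800000
  opcode bits[31:27]=0x5: and/RR
  rd@[26:25]=0x0 ⇒ $0
  rs@[24:23]=0x1 ⇒ $1

$0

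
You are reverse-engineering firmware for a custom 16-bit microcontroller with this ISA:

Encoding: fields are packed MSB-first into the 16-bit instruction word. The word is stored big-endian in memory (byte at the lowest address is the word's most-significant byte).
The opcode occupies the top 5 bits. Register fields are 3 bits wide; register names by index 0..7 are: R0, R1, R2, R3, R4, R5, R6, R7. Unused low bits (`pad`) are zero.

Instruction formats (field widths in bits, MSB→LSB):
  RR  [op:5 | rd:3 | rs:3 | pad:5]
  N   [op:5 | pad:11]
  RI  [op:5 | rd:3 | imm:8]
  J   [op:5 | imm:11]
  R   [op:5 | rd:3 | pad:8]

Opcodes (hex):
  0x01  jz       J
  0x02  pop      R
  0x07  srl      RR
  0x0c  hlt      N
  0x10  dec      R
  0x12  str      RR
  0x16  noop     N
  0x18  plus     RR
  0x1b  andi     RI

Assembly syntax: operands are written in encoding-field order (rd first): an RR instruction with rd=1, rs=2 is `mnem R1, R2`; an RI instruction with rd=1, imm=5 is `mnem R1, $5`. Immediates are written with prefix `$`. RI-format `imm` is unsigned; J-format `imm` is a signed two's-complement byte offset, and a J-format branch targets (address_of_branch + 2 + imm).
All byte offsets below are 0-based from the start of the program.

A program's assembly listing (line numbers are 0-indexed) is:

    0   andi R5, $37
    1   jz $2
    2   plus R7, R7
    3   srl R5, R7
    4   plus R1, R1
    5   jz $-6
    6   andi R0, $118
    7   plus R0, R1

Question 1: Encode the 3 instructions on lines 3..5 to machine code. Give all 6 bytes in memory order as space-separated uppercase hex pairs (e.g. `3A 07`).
3D E0 C1 20 0F FA

L3: srl op=0x7:5|rd=5:3|rs=7:3|pad=0:5 ⇒ 0x3de0 ⇒ big 3d e0
L4: plus op=0x18:5|rd=1:3|rs=1:3|pad=0:5 ⇒ 0xc120 ⇒ big c1 20
L5: jz op=0x1:5|imm=-6:11 ⇒ 0x0ffa ⇒ big 0f fa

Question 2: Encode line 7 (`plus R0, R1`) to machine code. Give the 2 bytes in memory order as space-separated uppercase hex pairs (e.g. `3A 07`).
7. plus fields op=0x18:5|rd=0:3|rs=1:3|pad=0:5 → word c020h → c0 20

C0 20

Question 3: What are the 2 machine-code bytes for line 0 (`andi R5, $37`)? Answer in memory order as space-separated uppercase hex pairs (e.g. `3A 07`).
L0: andi op=0x1b:5|rd=5:3|imm=37:8 ⇒ 0xdd25 ⇒ big dd 25

DD 25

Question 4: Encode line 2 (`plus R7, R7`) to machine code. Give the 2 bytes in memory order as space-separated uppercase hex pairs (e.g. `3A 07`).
2. plus fields op=0x18:5|rd=7:3|rs=7:3|pad=0:5 → word c7e0h → c7 e0

C7 E0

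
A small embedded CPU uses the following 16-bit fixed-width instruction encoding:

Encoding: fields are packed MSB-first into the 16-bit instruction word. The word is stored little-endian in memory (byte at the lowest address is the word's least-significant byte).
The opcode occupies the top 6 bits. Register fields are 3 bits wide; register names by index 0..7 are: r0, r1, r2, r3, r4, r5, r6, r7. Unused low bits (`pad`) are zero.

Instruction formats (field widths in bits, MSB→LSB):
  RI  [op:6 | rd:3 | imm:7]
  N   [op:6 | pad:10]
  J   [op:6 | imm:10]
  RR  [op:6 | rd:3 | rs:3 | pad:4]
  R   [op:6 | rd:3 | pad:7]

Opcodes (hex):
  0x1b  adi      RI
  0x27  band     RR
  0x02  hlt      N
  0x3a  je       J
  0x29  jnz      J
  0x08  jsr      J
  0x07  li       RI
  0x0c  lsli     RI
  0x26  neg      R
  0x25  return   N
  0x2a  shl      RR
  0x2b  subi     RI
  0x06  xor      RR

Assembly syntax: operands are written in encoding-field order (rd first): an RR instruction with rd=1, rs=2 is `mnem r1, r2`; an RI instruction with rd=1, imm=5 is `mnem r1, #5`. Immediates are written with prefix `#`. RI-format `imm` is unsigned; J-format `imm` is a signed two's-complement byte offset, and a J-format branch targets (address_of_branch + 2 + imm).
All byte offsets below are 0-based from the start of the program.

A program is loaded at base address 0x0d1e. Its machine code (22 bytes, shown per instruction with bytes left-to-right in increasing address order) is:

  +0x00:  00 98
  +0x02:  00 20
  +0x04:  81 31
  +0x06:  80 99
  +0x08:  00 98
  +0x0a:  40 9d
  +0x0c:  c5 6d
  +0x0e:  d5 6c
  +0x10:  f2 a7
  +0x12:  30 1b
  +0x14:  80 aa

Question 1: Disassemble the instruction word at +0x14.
shl r5, r0

[14] 80 aa → 0xaa80
  op=0xaa80>>10=0x2a ⇒ shl (RR)
  rd: (w>>7)&0x7=0x5 → r5
  rs: (w>>4)&0x7=0x0 → r0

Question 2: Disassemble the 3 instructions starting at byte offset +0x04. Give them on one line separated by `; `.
+0x04: 81 31 ⇒ word 0x3181 (little)
  op=0x3181>>10=0xc ⇒ lsli (RI)
  rd@[9:7]=0x3 ⇒ r3
  imm@[6:0]=0x1 ⇒ #1
+0x06: 80 99 ⇒ word 0x9980 (little)
  op=0x9980>>10=0x26 ⇒ neg (R)
  rd@[9:7]=0x3 ⇒ r3
+0x08: 00 98 ⇒ word 0x9800 (little)
  op=0x9800>>10=0x26 ⇒ neg (R)
  rd@[9:7]=0x0 ⇒ r0

lsli r3, #1; neg r3; neg r0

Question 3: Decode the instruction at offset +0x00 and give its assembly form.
[00] 00 98 → 0x9800
  opcode bits[15:10]=0x26: neg/R
  rd: (w>>7)&0x7=0x0 → r0

neg r0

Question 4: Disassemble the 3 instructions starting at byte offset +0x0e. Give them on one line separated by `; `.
+0x0e: d5 6c ⇒ word 0x6cd5 (little)
  top 6b → 0x1b → adi [RI]
  [9:7] rd=1 = r1
  [6:0] imm=85 = #85
+0x10: f2 a7 ⇒ word 0xa7f2 (little)
  top 6b → 0x29 → jnz [J]
  [9:0] imm=1010 (s10→-14) = #-14
+0x12: 30 1b ⇒ word 0x1b30 (little)
  top 6b → 0x6 → xor [RR]
  [9:7] rd=6 = r6
  [6:4] rs=3 = r3

adi r1, #85; jnz #-14; xor r6, r3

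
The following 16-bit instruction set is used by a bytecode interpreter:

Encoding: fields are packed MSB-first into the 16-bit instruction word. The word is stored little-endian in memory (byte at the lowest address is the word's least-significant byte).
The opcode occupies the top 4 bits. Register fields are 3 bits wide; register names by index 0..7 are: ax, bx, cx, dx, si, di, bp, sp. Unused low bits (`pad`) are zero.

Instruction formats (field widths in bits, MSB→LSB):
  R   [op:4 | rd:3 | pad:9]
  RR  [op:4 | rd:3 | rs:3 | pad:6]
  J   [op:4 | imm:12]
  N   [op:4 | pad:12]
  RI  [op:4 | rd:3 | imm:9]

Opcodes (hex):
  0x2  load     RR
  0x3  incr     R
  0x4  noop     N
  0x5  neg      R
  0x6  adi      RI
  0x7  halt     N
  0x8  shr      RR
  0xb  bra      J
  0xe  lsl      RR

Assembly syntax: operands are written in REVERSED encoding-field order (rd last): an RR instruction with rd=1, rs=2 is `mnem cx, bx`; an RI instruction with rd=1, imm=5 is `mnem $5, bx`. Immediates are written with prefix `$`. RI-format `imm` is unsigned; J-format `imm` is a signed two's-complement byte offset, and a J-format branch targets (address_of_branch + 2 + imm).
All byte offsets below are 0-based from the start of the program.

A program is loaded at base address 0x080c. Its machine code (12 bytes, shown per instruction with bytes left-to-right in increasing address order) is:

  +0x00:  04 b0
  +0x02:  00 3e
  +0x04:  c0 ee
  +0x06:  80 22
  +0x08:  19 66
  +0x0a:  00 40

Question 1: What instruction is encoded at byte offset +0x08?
@+08  little-endian(19 66) = 0x6619
  top 4b → 0x6 → adi [RI]
  [11:9] rd=3 = dx
  [8:0] imm=25 = $25

adi $25, dx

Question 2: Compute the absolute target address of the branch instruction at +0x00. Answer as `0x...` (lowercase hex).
0x0812

off 0x00: read 04 b0 as little → 0xb004
  op=0xb004>>12=0xb ⇒ bra (J)
  imm: (w>>0)&0xfff=0x4 → $4
  target = base 0x080c + off 0x00 + 2 + imm 4 = 0x0812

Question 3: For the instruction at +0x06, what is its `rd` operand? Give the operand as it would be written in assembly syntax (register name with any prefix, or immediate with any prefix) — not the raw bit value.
bx

[06] 80 22 → 0x2280
  opcode bits[15:12]=0x2: load/RR
  rd: (w>>9)&0x7=0x1 → bx
  rs: (w>>6)&0x7=0x2 → cx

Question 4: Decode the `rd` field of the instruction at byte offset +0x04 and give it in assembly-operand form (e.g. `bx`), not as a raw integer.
sp

off 0x04: read c0 ee as little → 0xeec0
  op=0xeec0>>12=0xe ⇒ lsl (RR)
  [11:9] rd=7 = sp
  [8:6] rs=3 = dx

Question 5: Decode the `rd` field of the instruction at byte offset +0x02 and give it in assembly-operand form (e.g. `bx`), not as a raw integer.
[02] 00 3e → 0x3e00
  top 4b → 0x3 → incr [R]
  rd@[11:9]=0x7 ⇒ sp

sp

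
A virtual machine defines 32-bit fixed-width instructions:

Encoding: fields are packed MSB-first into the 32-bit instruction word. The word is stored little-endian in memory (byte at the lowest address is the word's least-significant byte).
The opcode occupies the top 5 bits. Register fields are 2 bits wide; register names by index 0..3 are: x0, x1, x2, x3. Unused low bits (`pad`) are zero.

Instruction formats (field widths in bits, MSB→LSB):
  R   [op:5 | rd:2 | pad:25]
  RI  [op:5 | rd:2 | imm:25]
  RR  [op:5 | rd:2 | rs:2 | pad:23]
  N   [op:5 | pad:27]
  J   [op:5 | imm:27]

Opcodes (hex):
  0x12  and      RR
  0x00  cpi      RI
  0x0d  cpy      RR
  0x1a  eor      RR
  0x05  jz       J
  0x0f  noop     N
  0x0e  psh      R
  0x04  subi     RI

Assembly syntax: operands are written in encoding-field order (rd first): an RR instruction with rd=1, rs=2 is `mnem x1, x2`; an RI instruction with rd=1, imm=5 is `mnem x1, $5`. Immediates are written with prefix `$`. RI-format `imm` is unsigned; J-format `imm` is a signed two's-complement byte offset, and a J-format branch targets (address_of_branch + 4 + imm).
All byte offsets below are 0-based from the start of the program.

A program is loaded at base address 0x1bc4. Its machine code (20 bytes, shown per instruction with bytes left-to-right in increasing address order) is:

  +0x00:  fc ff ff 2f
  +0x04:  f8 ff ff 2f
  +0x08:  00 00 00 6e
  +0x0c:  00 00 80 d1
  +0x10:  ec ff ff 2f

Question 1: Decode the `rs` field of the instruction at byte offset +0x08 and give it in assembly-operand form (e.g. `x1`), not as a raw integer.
x0

+0x08: 00 00 00 6e ⇒ word 0x6e000000 (little)
  opcode bits[31:27]=0xd: cpy/RR
  rd: (w>>25)&0x3=0x3 → x3
  rs: (w>>23)&0x3=0x0 → x0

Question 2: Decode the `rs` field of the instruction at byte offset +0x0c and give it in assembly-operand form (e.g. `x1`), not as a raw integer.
+0x0c: 00 00 80 d1 ⇒ word 0xd1800000 (little)
  op=0xd1800000>>27=0x1a ⇒ eor (RR)
  [26:25] rd=0 = x0
  [24:23] rs=3 = x3

x3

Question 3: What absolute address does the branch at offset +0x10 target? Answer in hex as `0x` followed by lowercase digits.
0x1bc4

off 0x10: read ec ff ff 2f as little → 0x2fffffec
  top 5b → 0x5 → jz [J]
  imm@[26:0]=0x7ffffec (s27→-20) ⇒ $-20
  target = base 0x1bc4 + off 0x10 + 4 + imm -20 = 0x1bc4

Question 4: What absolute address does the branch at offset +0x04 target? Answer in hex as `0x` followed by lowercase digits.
+0x04: f8 ff ff 2f ⇒ word 0x2ffffff8 (little)
  opcode bits[31:27]=0x5: jz/J
  imm: (w>>0)&0x7ffffff=0x7fffff8 (s27→-8) → $-8
  target = base 0x1bc4 + off 0x04 + 4 + imm -8 = 0x1bc4

0x1bc4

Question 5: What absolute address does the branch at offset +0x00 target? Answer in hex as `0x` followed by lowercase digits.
0x1bc4

off 0x00: read fc ff ff 2f as little → 0x2ffffffc
  top 5b → 0x5 → jz [J]
  [26:0] imm=134217724 (s27→-4) = $-4
  target = base 0x1bc4 + off 0x00 + 4 + imm -4 = 0x1bc4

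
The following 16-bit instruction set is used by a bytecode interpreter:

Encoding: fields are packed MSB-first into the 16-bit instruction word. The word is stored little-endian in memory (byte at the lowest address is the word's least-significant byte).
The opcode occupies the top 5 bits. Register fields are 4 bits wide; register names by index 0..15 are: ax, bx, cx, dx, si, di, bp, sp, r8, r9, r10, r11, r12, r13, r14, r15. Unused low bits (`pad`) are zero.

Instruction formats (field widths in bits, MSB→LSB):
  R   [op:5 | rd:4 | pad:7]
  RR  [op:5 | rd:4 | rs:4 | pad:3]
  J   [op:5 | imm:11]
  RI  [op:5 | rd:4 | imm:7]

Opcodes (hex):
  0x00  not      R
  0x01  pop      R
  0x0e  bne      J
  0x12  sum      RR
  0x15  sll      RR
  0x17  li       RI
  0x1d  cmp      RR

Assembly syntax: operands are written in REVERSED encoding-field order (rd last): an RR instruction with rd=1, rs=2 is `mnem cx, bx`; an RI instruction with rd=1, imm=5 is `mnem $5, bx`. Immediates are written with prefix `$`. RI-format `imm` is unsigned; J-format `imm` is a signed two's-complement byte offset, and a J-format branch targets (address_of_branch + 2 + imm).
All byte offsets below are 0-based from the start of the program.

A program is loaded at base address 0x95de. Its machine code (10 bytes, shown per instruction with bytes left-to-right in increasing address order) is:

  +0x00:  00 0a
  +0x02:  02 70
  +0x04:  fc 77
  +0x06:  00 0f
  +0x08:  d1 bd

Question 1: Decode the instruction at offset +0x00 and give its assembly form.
pop si

+0x00: 00 0a ⇒ word 0x0a00 (little)
  top 5b → 0x1 → pop [R]
  [10:7] rd=4 = si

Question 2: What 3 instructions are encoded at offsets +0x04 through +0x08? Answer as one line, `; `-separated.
bne $-4; pop r14; li $81, r11

off 0x04: read fc 77 as little → 0x77fc
  op=0x77fc>>11=0xe ⇒ bne (J)
  imm: (w>>0)&0x7ff=0x7fc (s11→-4) → $-4
off 0x06: read 00 0f as little → 0x0f00
  op=0x0f00>>11=0x1 ⇒ pop (R)
  rd: (w>>7)&0xf=0xe → r14
off 0x08: read d1 bd as little → 0xbdd1
  op=0xbdd1>>11=0x17 ⇒ li (RI)
  rd: (w>>7)&0xf=0xb → r11
  imm: (w>>0)&0x7f=0x51 → $81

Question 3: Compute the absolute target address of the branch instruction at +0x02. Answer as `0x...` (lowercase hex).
0x95e4

off 0x02: read 02 70 as little → 0x7002
  op=0x7002>>11=0xe ⇒ bne (J)
  [10:0] imm=2 = $2
  target = base 0x95de + off 0x02 + 2 + imm 2 = 0x95e4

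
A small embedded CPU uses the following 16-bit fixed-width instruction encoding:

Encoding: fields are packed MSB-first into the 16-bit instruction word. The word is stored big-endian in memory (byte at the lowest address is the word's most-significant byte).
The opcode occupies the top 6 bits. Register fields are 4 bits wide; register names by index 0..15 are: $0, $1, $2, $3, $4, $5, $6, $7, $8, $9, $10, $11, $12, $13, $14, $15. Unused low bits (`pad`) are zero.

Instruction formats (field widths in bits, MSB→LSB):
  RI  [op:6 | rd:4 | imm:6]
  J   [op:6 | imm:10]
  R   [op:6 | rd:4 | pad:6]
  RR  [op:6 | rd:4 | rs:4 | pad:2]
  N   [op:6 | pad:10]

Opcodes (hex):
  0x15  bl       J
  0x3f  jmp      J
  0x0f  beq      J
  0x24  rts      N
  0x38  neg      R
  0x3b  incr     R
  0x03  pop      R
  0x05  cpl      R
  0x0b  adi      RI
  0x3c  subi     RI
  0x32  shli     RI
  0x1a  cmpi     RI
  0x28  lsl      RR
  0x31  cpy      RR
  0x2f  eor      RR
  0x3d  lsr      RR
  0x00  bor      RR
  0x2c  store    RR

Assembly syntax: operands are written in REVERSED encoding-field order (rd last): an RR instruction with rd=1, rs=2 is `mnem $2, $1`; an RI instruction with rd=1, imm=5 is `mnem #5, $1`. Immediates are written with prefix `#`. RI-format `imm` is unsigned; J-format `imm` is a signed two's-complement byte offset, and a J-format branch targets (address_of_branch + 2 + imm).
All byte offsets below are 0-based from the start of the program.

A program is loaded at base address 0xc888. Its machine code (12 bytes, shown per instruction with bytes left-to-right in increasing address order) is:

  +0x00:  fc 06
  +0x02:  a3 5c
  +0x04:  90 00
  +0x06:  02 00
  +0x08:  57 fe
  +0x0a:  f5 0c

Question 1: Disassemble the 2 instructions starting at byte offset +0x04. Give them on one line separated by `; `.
off 0x04: read 90 00 as big → 0x9000
  top 6b → 0x24 → rts [N]
off 0x06: read 02 00 as big → 0x0200
  top 6b → 0x0 → bor [RR]
  rd@[9:6]=0x8 ⇒ $8
  rs@[5:2]=0x0 ⇒ $0

rts; bor $0, $8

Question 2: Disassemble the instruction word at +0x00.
@+00  big-endian(fc 06) = 0xfc06
  top 6b → 0x3f → jmp [J]
  imm@[9:0]=0x6 ⇒ #6

jmp #6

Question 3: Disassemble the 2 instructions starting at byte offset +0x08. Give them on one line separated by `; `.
[08] 57 fe → 0x57fe
  top 6b → 0x15 → bl [J]
  [9:0] imm=1022 (s10→-2) = #-2
[0a] f5 0c → 0xf50c
  top 6b → 0x3d → lsr [RR]
  [9:6] rd=4 = $4
  [5:2] rs=3 = $3

bl #-2; lsr $3, $4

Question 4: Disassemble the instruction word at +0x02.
[02] a3 5c → 0xa35c
  opcode bits[15:10]=0x28: lsl/RR
  [9:6] rd=13 = $13
  [5:2] rs=7 = $7

lsl $7, $13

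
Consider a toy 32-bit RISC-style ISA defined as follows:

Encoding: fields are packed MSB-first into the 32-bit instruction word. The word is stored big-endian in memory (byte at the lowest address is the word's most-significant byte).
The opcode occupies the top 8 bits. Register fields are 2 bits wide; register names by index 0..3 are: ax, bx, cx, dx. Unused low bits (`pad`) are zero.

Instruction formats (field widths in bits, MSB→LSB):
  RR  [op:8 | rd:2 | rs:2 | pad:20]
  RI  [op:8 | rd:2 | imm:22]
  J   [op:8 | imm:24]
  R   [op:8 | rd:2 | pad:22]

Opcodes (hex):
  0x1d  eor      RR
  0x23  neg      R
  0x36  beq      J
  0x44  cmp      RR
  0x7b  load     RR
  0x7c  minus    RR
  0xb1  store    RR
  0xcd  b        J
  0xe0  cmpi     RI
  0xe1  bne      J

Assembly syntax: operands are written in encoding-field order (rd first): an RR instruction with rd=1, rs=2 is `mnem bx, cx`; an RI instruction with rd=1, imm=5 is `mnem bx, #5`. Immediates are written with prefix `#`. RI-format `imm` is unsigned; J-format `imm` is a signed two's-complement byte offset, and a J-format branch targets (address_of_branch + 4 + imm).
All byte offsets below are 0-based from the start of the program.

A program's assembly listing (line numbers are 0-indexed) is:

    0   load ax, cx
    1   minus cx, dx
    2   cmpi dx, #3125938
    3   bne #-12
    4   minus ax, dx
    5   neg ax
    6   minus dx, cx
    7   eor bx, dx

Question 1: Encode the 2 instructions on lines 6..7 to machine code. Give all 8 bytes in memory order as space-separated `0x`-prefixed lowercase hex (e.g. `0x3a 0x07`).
0x7c 0xe0 0x00 0x00 0x1d 0x70 0x00 0x00

line 6 (minus): pack op=0x7c:8|rd=3:2|rs=2:2|pad=0:20 = 0x7ce00000; big→ 7c e0 00 00
line 7 (eor): pack op=0x1d:8|rd=1:2|rs=3:2|pad=0:20 = 0x1d700000; big→ 1d 70 00 00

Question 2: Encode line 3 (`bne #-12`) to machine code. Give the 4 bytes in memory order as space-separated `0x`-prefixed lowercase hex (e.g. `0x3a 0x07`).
0xe1 0xff 0xff 0xf4

3. bne fields op=0xe1:8|imm=-12:24 → word e1fffff4h → e1 ff ff f4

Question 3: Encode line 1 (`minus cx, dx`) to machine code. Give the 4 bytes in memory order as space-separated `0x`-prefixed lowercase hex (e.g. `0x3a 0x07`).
0x7c 0xb0 0x00 0x00

L1: minus op=0x7c:8|rd=2:2|rs=3:2|pad=0:20 ⇒ 0x7cb00000 ⇒ big 7c b0 00 00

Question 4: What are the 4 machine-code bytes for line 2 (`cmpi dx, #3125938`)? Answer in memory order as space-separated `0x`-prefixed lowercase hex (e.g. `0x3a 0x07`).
0xe0 0xef 0xb2 0xb2

2. cmpi fields op=0xe0:8|rd=3:2|imm=3125938:22 → word e0efb2b2h → e0 ef b2 b2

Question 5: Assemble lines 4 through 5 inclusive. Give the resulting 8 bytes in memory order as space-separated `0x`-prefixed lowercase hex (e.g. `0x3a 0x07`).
0x7c 0x30 0x00 0x00 0x23 0x00 0x00 0x00

line 4 (minus): pack op=0x7c:8|rd=0:2|rs=3:2|pad=0:20 = 0x7c300000; big→ 7c 30 00 00
line 5 (neg): pack op=0x23:8|rd=0:2|pad=0:22 = 0x23000000; big→ 23 00 00 00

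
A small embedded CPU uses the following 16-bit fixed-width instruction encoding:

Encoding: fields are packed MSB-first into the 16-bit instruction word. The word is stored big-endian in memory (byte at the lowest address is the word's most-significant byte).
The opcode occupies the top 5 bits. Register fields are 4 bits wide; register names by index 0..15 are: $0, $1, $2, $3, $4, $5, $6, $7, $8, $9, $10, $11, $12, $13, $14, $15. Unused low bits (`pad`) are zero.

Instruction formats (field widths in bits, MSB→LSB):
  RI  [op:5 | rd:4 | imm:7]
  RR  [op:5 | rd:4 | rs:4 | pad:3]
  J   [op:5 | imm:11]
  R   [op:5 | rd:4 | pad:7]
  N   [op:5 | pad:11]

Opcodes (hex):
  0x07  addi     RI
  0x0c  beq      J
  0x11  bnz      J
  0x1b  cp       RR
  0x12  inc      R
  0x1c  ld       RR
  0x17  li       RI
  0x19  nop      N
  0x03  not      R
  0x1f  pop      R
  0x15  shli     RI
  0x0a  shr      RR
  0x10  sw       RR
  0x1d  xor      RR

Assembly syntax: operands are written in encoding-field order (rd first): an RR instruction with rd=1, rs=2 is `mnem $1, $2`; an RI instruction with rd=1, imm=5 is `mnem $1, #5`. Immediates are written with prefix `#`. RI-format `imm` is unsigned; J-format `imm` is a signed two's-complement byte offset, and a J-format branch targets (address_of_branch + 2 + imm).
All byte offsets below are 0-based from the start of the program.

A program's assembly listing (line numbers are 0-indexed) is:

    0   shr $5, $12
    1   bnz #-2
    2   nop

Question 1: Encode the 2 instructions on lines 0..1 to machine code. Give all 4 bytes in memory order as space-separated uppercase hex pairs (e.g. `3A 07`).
0. shr fields op=0xa:5|rd=5:4|rs=12:4|pad=0:3 → word 52e0h → 52 e0
1. bnz fields op=0x11:5|imm=-2:11 → word 8ffeh → 8f fe

52 E0 8F FE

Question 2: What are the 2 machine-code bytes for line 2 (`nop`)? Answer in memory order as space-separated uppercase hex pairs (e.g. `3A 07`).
C8 00

line 2 (nop): pack op=0x19:5|pad=0:11 = 0xc800; big→ c8 00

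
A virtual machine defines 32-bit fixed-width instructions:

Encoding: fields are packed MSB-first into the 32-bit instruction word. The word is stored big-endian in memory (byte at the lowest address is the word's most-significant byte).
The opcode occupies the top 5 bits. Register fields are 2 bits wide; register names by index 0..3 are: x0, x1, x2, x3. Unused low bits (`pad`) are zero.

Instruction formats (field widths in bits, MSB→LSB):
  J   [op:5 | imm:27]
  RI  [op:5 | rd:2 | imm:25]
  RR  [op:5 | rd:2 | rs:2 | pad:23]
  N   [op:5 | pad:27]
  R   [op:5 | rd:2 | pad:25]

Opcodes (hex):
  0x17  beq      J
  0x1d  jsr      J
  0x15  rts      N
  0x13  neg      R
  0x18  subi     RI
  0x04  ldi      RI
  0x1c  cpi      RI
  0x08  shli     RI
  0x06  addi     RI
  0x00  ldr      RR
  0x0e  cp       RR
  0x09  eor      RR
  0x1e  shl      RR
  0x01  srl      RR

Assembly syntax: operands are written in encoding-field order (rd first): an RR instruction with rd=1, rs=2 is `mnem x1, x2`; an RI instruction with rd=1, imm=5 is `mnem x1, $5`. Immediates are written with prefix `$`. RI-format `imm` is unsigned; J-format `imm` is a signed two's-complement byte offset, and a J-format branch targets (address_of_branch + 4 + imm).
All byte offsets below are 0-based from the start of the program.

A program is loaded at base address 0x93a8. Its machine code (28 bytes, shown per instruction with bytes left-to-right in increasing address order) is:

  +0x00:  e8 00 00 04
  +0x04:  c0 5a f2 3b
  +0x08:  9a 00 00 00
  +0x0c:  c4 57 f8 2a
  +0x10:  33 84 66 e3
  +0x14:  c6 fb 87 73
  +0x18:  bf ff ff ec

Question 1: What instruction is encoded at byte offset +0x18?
beq $-20

[18] bf ff ff ec → 0xbfffffec
  top 5b → 0x17 → beq [J]
  [26:0] imm=134217708 (s27→-20) = $-20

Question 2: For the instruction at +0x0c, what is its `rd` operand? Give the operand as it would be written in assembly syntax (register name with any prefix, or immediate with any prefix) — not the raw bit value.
[0c] c4 57 f8 2a → 0xc457f82a
  opcode bits[31:27]=0x18: subi/RI
  rd@[26:25]=0x2 ⇒ x2
  imm@[24:0]=0x57f82a ⇒ $5765162

x2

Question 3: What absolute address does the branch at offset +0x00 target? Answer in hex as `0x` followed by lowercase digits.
0x93b0

off 0x00: read e8 00 00 04 as big → 0xe8000004
  op=0xe8000004>>27=0x1d ⇒ jsr (J)
  imm@[26:0]=0x4 ⇒ $4
  target = base 0x93a8 + off 0x00 + 4 + imm 4 = 0x93b0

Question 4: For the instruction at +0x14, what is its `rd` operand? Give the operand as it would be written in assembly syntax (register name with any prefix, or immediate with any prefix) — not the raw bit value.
x3

off 0x14: read c6 fb 87 73 as big → 0xc6fb8773
  opcode bits[31:27]=0x18: subi/RI
  rd: (w>>25)&0x3=0x3 → x3
  imm: (w>>0)&0x1ffffff=0xfb8773 → $16484211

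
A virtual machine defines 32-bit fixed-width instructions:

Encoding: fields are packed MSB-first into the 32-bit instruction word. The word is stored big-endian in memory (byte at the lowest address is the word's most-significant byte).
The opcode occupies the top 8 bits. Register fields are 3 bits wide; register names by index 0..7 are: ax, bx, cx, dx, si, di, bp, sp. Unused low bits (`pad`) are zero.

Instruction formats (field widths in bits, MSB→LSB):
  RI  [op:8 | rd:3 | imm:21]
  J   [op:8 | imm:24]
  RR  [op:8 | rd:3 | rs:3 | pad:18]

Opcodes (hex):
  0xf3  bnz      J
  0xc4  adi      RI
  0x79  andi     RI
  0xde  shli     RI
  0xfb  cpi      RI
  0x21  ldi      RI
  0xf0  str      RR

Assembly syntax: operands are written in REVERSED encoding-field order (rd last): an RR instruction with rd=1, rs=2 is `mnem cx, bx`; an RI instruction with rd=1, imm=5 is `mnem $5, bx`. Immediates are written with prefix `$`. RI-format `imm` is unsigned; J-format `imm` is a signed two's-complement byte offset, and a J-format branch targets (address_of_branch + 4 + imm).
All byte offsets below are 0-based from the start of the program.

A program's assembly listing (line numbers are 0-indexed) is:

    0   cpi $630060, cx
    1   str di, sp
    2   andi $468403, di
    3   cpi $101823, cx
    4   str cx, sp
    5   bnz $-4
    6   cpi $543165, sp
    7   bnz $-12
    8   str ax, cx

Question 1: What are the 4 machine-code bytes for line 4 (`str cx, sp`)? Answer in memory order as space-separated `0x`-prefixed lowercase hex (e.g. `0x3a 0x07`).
4. str fields op=0xf0:8|rd=7:3|rs=2:3|pad=0:18 → word f0e80000h → f0 e8 00 00

0xf0 0xe8 0x00 0x00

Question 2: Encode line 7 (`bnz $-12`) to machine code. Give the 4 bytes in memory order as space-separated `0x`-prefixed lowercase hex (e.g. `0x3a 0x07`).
7. bnz fields op=0xf3:8|imm=-12:24 → word f3fffff4h → f3 ff ff f4

0xf3 0xff 0xff 0xf4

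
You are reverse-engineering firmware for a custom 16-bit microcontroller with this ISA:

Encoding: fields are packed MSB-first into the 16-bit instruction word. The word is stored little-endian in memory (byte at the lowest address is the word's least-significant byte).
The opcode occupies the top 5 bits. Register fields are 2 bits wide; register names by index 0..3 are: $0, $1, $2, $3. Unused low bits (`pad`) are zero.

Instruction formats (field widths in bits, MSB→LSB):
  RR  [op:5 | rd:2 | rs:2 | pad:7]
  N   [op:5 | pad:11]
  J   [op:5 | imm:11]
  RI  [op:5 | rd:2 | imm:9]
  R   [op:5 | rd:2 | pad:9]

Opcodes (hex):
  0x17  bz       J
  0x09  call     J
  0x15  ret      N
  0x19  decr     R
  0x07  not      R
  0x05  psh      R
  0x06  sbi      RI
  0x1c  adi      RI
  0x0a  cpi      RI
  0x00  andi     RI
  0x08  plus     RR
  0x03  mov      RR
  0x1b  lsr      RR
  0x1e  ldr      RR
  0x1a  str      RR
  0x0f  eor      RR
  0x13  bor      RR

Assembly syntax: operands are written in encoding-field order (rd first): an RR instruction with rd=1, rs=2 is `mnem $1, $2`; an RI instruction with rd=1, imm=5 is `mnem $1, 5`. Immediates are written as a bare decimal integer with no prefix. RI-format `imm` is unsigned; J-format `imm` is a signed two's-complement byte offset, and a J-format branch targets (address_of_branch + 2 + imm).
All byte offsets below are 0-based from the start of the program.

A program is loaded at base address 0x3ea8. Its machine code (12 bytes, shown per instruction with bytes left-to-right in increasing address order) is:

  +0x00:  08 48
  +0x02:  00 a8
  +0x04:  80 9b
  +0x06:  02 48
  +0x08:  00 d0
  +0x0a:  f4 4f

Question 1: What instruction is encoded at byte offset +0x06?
call 2

+0x06: 02 48 ⇒ word 0x4802 (little)
  opcode bits[15:11]=0x9: call/J
  imm@[10:0]=0x2 ⇒ 2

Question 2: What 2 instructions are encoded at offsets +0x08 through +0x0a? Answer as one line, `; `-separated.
+0x08: 00 d0 ⇒ word 0xd000 (little)
  top 5b → 0x1a → str [RR]
  [10:9] rd=0 = $0
  [8:7] rs=0 = $0
+0x0a: f4 4f ⇒ word 0x4ff4 (little)
  top 5b → 0x9 → call [J]
  [10:0] imm=2036 (s11→-12) = -12

str $0, $0; call -12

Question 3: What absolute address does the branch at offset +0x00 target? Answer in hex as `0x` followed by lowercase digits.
0x3eb2

off 0x00: read 08 48 as little → 0x4808
  op=0x4808>>11=0x9 ⇒ call (J)
  imm: (w>>0)&0x7ff=0x8 → 8
  target = base 0x3ea8 + off 0x00 + 2 + imm 8 = 0x3eb2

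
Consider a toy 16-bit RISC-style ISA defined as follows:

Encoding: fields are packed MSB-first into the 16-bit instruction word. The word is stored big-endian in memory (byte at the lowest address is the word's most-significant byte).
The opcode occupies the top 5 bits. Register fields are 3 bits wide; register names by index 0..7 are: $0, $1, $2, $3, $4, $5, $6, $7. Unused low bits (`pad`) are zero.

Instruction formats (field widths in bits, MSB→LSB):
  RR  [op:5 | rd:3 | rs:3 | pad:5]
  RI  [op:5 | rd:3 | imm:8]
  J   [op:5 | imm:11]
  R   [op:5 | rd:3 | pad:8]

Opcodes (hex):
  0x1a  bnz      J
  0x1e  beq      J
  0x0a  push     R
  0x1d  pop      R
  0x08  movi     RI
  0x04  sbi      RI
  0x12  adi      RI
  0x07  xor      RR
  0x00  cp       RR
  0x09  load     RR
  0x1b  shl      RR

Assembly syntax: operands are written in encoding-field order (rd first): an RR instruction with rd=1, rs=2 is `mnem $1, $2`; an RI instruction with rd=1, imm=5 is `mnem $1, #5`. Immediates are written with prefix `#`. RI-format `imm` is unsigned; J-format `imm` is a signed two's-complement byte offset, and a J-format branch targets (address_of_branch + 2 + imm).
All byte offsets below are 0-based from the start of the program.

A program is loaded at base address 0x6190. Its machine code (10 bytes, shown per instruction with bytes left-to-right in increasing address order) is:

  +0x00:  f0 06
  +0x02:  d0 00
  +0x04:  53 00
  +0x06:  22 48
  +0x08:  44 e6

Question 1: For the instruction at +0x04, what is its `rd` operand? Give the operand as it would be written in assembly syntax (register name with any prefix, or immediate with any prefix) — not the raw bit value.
$3

[04] 53 00 → 0x5300
  op=0x5300>>11=0xa ⇒ push (R)
  rd@[10:8]=0x3 ⇒ $3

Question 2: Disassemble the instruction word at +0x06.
sbi $2, #72

@+06  big-endian(22 48) = 0x2248
  op=0x2248>>11=0x4 ⇒ sbi (RI)
  rd: (w>>8)&0x7=0x2 → $2
  imm: (w>>0)&0xff=0x48 → #72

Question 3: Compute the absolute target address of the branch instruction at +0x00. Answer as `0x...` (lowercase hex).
[00] f0 06 → 0xf006
  opcode bits[15:11]=0x1e: beq/J
  imm@[10:0]=0x6 ⇒ #6
  target = base 0x6190 + off 0x00 + 2 + imm 6 = 0x6198

0x6198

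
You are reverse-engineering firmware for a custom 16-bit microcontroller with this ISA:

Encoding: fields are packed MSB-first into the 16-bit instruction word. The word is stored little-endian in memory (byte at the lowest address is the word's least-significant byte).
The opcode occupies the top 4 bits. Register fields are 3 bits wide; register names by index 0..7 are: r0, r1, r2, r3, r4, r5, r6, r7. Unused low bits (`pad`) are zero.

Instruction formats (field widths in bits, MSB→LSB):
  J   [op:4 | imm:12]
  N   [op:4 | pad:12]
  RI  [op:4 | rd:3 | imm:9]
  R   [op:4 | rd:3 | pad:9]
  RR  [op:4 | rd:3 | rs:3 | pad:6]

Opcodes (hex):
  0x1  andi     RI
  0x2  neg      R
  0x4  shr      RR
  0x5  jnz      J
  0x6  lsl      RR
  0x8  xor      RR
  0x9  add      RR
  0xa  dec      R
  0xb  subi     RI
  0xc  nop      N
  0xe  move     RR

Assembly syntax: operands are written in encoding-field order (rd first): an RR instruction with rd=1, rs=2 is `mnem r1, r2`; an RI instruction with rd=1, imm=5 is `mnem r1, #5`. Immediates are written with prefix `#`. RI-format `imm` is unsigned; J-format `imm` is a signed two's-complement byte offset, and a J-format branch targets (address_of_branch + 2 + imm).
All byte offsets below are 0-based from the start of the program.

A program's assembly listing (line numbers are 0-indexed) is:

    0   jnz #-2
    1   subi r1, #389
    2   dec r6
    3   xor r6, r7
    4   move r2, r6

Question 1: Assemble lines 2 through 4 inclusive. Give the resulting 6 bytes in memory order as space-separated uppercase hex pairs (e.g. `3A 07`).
L2: dec op=0xa:4|rd=6:3|pad=0:9 ⇒ 0xac00 ⇒ little 00 ac
L3: xor op=0x8:4|rd=6:3|rs=7:3|pad=0:6 ⇒ 0x8dc0 ⇒ little c0 8d
L4: move op=0xe:4|rd=2:3|rs=6:3|pad=0:6 ⇒ 0xe580 ⇒ little 80 e5

00 AC C0 8D 80 E5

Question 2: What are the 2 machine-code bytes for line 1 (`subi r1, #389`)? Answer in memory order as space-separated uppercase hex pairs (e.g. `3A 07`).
line 1 (subi): pack op=0xb:4|rd=1:3|imm=389:9 = 0xb385; little→ 85 b3

85 B3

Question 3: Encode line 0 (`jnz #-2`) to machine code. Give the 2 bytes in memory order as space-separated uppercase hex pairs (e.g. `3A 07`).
FE 5F

line 0 (jnz): pack op=0x5:4|imm=-2:12 = 0x5ffe; little→ fe 5f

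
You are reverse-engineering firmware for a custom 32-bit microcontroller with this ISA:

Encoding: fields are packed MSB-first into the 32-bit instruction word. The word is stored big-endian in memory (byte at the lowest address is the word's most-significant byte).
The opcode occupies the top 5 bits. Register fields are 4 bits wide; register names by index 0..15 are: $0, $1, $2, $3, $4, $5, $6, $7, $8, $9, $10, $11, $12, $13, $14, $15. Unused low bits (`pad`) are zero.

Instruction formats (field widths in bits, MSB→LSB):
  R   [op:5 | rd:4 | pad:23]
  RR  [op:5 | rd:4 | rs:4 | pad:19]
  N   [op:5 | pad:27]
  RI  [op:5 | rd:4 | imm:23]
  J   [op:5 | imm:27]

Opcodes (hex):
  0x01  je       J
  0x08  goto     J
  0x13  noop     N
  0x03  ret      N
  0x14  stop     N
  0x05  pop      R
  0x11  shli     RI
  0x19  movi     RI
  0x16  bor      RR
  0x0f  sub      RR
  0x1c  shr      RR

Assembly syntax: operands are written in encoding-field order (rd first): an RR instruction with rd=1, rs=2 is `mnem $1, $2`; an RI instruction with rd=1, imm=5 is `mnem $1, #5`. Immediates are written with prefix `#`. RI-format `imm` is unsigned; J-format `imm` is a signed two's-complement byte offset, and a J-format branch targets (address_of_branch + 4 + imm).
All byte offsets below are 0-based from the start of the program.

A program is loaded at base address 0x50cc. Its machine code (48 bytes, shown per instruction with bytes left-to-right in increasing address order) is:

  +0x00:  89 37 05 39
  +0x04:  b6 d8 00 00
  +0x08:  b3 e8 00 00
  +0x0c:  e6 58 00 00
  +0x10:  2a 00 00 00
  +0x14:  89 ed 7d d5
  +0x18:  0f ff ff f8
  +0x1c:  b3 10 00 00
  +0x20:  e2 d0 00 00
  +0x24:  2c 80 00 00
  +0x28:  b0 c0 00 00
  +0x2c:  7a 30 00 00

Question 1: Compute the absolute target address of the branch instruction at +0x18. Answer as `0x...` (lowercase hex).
0x50e0

[18] 0f ff ff f8 → 0x0ffffff8
  op=0x0ffffff8>>27=0x1 ⇒ je (J)
  imm: (w>>0)&0x7ffffff=0x7fffff8 (s27→-8) → #-8
  target = base 0x50cc + off 0x18 + 4 + imm -8 = 0x50e0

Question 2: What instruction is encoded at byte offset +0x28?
@+28  big-endian(b0 c0 00 00) = 0xb0c00000
  opcode bits[31:27]=0x16: bor/RR
  rd@[26:23]=0x1 ⇒ $1
  rs@[22:19]=0x8 ⇒ $8

bor $1, $8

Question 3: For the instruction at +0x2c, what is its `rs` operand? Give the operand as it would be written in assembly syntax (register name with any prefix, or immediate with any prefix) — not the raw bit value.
[2c] 7a 30 00 00 → 0x7a300000
  top 5b → 0xf → sub [RR]
  rd@[26:23]=0x4 ⇒ $4
  rs@[22:19]=0x6 ⇒ $6

$6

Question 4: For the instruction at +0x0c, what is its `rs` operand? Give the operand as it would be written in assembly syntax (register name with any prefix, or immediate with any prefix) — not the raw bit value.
$11

+0x0c: e6 58 00 00 ⇒ word 0xe6580000 (big)
  op=0xe6580000>>27=0x1c ⇒ shr (RR)
  rd@[26:23]=0xc ⇒ $12
  rs@[22:19]=0xb ⇒ $11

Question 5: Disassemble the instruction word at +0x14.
shli $3, #7175637

[14] 89 ed 7d d5 → 0x89ed7dd5
  opcode bits[31:27]=0x11: shli/RI
  rd@[26:23]=0x3 ⇒ $3
  imm@[22:0]=0x6d7dd5 ⇒ #7175637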